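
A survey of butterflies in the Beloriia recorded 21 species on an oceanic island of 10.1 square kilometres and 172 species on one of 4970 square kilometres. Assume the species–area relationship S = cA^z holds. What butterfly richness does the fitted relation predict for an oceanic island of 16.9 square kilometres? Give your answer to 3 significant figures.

25.0

z = ln(172/21) / ln(4970/10.1) = 2.1030 / 6.1986 = 0.3393
c = 21 / 10.1^0.3393 = 21 / 2.191 = 9.583
S₃ = 9.583 × 16.9^0.3393 = 9.583 × 2.61 ≈ 25.01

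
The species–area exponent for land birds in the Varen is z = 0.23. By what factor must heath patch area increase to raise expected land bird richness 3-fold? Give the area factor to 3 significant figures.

(A₂/A₁)^0.23 = 3, so A₂/A₁ = 3^(1/0.23) = 3^4.348
ln(A₂/A₁) = ln 3 / 0.23 = 1.0986 / 0.23 = 4.7766
A₂/A₁ = e^4.7766 ≈ 118.7

119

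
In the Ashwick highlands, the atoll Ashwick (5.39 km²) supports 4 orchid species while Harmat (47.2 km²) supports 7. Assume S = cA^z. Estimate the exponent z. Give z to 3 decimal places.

Taking logs: ln S = ln c + z ln A, so z = (ln S₂ − ln S₁)/(ln A₂ − ln A₁).
z = ln(7/4) / ln(47.2/5.39) = ln(1.75) / ln(8.757) = 0.5596 / 2.1698 = 0.2579

0.258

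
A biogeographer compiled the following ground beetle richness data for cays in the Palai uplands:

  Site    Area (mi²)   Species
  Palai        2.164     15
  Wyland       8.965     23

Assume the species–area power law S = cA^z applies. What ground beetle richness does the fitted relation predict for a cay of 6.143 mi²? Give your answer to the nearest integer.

z = ln(23/15) / ln(8.965/2.164) = 0.4274 / 1.4214 = 0.3007
c = 15 / 2.164^0.3007 = 15 / 1.261 = 11.89
S₃ = 11.89 × 6.143^0.3007 = 11.89 × 1.726 ≈ 20.53

21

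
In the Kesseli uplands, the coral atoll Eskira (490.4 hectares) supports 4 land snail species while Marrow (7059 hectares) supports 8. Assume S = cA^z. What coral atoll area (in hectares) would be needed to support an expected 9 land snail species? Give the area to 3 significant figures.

z = ln(8/4) / ln(7059/490.4) = 0.6931 / 2.6668 = 0.2599
c = 4 / 490.4^0.2599 = 4 / 5.004 = 0.7994
A = (9/0.7994)^(1/0.2599) ⇒ ln A = ln(11.26)/0.2599 = 9.3152
A = e^9.3152 ≈ 11106 hectares

11100 hectares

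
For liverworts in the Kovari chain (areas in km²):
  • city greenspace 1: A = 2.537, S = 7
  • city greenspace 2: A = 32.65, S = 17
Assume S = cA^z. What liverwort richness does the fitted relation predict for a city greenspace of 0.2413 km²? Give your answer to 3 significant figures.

3.09

z = ln(17/7) / ln(32.65/2.537) = 0.8873 / 2.5549 = 0.3473
c = 7 / 2.537^0.3473 = 7 / 1.382 = 5.066
S₃ = 5.066 × 0.2413^0.3473 = 5.066 × 0.6103 ≈ 3.092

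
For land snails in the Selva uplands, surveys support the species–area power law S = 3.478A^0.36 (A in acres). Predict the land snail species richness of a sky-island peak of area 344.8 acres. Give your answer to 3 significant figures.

S = 3.478 × 344.8^0.36
ln S = ln 3.478 + 0.36 × ln 344.8 = 1.2465 + 0.36 × 5.8430 = 3.3499
S = e^3.3499 ≈ 28.5

28.5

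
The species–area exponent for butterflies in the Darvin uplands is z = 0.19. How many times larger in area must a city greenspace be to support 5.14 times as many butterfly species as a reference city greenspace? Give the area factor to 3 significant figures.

(A₂/A₁)^0.19 = 5.14, so A₂/A₁ = 5.14^(1/0.19) = 5.14^5.263
ln(A₂/A₁) = ln 5.14 / 0.19 = 1.6371 / 0.19 = 8.6161
A₂/A₁ = e^8.6161 ≈ 5520

5520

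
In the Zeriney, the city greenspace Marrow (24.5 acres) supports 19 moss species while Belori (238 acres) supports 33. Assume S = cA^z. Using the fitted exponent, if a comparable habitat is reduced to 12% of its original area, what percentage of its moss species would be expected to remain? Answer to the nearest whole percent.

z = ln(33/19) / ln(238/24.5) = 0.5521 / 2.2736 = 0.2428
S_new/S_old = (A_new/A_old)^z = 0.12^0.2428 = exp(0.2428 × -2.1203) = 0.5976

60%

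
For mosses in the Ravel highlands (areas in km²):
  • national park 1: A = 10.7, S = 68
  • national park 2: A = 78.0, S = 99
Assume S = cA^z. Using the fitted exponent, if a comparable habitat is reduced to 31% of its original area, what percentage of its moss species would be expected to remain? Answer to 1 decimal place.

z = ln(99/68) / ln(78/10.7) = 0.3756 / 1.9865 = 0.1891
S_new/S_old = (A_new/A_old)^z = 0.31^0.1891 = exp(0.1891 × -1.1712) = 0.8014

80.1%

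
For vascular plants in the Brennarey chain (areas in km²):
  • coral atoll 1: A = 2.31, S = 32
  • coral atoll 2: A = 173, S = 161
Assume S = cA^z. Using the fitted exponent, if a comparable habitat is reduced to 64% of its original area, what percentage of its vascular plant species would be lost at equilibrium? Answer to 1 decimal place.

15.4%

z = ln(161/32) / ln(173/2.31) = 1.6157 / 4.3160 = 0.3743
S_new/S_old = (A_new/A_old)^z = 0.64^0.3743 = exp(0.3743 × -0.4463) = 0.8461
Fraction lost = 1 − 0.8461 = 0.1539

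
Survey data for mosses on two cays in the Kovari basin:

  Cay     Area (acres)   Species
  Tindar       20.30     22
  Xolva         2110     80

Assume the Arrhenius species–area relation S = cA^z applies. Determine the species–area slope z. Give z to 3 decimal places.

Taking logs: ln S = ln c + z ln A, so z = (ln S₂ − ln S₁)/(ln A₂ − ln A₁).
z = ln(80/22) / ln(2110/20.3) = ln(3.636) / ln(103.9) = 1.2910 / 4.6438 = 0.2780

0.278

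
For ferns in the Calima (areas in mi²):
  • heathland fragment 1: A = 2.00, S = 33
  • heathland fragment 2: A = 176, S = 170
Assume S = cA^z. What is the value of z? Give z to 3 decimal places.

0.366

Taking logs: ln S = ln c + z ln A, so z = (ln S₂ − ln S₁)/(ln A₂ − ln A₁).
z = ln(170/33) / ln(176/2) = ln(5.152) / ln(88) = 1.6393 / 4.4773 = 0.3661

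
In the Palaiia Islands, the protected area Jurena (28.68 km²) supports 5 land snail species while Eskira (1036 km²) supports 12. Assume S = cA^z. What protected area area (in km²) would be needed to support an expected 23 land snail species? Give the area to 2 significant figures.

15000 km²

z = ln(12/5) / ln(1036/28.68) = 0.8755 / 3.5869 = 0.2441
c = 5 / 28.68^0.2441 = 5 / 2.269 = 2.204
A = (23/2.204)^(1/0.2441) ⇒ ln A = ln(10.44)/0.2441 = 9.6087
A = e^9.6087 ≈ 14893 km²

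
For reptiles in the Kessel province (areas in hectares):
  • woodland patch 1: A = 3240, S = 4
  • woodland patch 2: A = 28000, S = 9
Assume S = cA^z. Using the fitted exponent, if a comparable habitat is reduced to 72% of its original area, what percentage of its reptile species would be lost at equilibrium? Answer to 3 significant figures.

11.6%

z = ln(9/4) / ln(28000/3240) = 0.8109 / 2.1566 = 0.3760
S_new/S_old = (A_new/A_old)^z = 0.72^0.3760 = exp(0.3760 × -0.3285) = 0.8838
Fraction lost = 1 − 0.8838 = 0.1162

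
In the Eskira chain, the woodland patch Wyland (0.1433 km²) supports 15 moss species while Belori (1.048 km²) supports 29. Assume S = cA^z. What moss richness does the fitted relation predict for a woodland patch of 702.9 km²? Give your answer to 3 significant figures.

z = ln(29/15) / ln(1.048/0.1433) = 0.6592 / 1.9897 = 0.3313
c = 15 / 0.1433^0.3313 = 15 / 0.5253 = 28.55
S₃ = 28.55 × 702.9^0.3313 = 28.55 × 8.775 ≈ 250.6

251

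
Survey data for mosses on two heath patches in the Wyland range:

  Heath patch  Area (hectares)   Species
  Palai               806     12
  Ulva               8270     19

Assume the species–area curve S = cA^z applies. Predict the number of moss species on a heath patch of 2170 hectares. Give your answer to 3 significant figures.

z = ln(19/12) / ln(8270/806) = 0.4595 / 2.3283 = 0.1974
c = 12 / 806^0.1974 = 12 / 3.746 = 3.203
S₃ = 3.203 × 2170^0.1974 = 3.203 × 4.555 ≈ 14.59

14.6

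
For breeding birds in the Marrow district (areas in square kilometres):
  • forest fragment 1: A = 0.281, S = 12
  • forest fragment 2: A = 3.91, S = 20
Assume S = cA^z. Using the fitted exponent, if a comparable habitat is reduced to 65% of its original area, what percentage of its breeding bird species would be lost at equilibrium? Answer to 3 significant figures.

z = ln(20/12) / ln(3.91/0.281) = 0.5108 / 2.6329 = 0.1940
S_new/S_old = (A_new/A_old)^z = 0.65^0.1940 = exp(0.1940 × -0.4308) = 0.9198
Fraction lost = 1 − 0.9198 = 0.08018

8.02%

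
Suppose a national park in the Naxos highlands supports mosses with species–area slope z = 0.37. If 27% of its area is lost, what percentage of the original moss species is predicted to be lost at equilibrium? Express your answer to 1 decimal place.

S_new/S_old = (A_new/A_old)^z = 0.73^0.37
= exp(0.37 × ln 0.73) = exp(0.37 × -0.3147) = exp(-0.1164) ≈ 0.8901
Fraction lost = 1 − 0.8901 = 0.1099

11.0%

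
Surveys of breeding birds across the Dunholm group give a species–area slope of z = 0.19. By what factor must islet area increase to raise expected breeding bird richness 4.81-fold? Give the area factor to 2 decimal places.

3892.58

(A₂/A₁)^0.19 = 4.81, so A₂/A₁ = 4.81^(1/0.19) = 4.81^5.263
ln(A₂/A₁) = ln 4.81 / 0.19 = 1.5707 / 0.19 = 8.2668
A₂/A₁ = e^8.2668 ≈ 3893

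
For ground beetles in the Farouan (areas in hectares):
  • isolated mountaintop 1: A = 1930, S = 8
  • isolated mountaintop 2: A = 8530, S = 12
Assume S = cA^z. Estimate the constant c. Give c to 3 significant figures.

1.02

z = ln(S₂/S₁) / ln(A₂/A₁) = ln(12/8) / ln(8530/1930) = 0.4055 / 1.4861 = 0.2728
c = S₁ / A₁^z = 8 / 1930^0.2728 = 8 / 7.879 = 1.015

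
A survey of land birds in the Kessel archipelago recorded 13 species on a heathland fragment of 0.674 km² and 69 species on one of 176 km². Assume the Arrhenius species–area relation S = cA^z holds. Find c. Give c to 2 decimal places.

z = ln(S₂/S₁) / ln(A₂/A₁) = ln(69/13) / ln(176/0.674) = 1.6692 / 5.5650 = 0.2999
c = S₁ / A₁^z = 13 / 0.674^0.2999 = 13 / 0.8884 = 14.63

14.63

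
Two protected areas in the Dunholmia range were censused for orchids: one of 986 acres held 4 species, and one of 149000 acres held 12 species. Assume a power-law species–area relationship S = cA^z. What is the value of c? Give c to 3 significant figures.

0.884

z = ln(S₂/S₁) / ln(A₂/A₁) = ln(12/4) / ln(149000/986) = 1.0986 / 5.0180 = 0.2189
c = S₁ / A₁^z = 4 / 986^0.2189 = 4 / 4.523 = 0.8843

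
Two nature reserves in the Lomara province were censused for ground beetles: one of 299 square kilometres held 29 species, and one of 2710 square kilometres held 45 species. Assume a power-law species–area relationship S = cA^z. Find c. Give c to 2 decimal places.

9.31

z = ln(S₂/S₁) / ln(A₂/A₁) = ln(45/29) / ln(2710/299) = 0.4394 / 2.2043 = 0.1993
c = S₁ / A₁^z = 29 / 299^0.1993 = 29 / 3.115 = 9.31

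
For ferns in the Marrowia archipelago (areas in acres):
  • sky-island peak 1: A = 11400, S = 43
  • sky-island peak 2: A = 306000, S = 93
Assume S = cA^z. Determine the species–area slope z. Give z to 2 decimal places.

0.23

Taking logs: ln S = ln c + z ln A, so z = (ln S₂ − ln S₁)/(ln A₂ − ln A₁).
z = ln(93/43) / ln(306000/11400) = ln(2.163) / ln(26.84) = 0.7714 / 3.2900 = 0.2345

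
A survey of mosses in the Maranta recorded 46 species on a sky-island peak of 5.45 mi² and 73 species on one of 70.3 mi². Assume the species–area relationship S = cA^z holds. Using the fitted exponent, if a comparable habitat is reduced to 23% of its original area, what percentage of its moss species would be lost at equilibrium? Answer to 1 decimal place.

23.3%

z = ln(73/46) / ln(70.3/5.45) = 0.4618 / 2.5572 = 0.1806
S_new/S_old = (A_new/A_old)^z = 0.23^0.1806 = exp(0.1806 × -1.4697) = 0.7669
Fraction lost = 1 − 0.7669 = 0.2331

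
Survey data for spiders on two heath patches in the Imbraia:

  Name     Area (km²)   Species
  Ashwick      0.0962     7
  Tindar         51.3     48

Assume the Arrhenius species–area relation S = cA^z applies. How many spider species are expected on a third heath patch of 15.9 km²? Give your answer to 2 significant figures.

34

z = ln(48/7) / ln(51.3/0.0962) = 1.9253 / 6.2790 = 0.3066
c = 7 / 0.0962^0.3066 = 7 / 0.4878 = 14.35
S₃ = 14.35 × 15.9^0.3066 = 14.35 × 2.335 ≈ 33.52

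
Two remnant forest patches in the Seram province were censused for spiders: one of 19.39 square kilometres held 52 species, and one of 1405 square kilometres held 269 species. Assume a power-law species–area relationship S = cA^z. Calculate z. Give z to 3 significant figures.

Taking logs: ln S = ln c + z ln A, so z = (ln S₂ − ln S₁)/(ln A₂ − ln A₁).
z = ln(269/52) / ln(1405/19.39) = ln(5.173) / ln(72.46) = 1.6435 / 4.2830 = 0.3837

0.384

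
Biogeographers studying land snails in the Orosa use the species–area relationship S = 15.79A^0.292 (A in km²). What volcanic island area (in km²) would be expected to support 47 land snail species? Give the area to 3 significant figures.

41.9 km²

47 = 15.79 × A^0.292  ⇒  A^0.292 = 47/15.79 = 2.977
ln A = ln(2.977) / 0.292 = 1.0908 / 0.292 = 3.7355
A = e^3.7355 ≈ 41.91 km²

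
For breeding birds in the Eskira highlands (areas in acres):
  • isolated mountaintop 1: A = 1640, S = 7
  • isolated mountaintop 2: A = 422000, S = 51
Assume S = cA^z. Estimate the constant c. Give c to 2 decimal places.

0.50

z = ln(S₂/S₁) / ln(A₂/A₁) = ln(51/7) / ln(422000/1640) = 1.9859 / 5.5503 = 0.3578
c = S₁ / A₁^z = 7 / 1640^0.3578 = 7 / 14.13 = 0.4952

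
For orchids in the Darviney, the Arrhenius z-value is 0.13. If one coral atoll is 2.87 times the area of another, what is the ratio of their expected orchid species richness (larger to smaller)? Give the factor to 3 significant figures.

1.15

S₂/S₁ = (A₂/A₁)^z = 2.87^0.13
ln(S₂/S₁) = 0.13 × ln 2.87 = 0.13 × 1.0543 = 0.1371
S₂/S₁ = e^0.1371 ≈ 1.147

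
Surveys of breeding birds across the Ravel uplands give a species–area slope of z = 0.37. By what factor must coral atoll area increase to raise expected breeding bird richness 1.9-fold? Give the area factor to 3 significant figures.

(A₂/A₁)^0.37 = 1.9, so A₂/A₁ = 1.9^(1/0.37) = 1.9^2.703
ln(A₂/A₁) = ln 1.9 / 0.37 = 0.6419 / 0.37 = 1.7347
A₂/A₁ = e^1.7347 ≈ 5.667

5.67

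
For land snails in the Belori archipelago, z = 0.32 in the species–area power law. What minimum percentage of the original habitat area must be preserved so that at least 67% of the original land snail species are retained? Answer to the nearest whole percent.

29%

Need (A_new/A_old)^0.32 = 0.67, so A_new/A_old = 0.67^(1/0.32) = 0.67^3.125
ln(A_new/A_old) = ln 0.67 / 0.32 = -0.4005 / 0.32 = -1.2515
A_new/A_old = e^-1.2515 ≈ 0.2861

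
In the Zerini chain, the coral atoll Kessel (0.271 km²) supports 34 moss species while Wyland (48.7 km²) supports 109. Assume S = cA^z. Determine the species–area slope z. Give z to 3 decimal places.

Taking logs: ln S = ln c + z ln A, so z = (ln S₂ − ln S₁)/(ln A₂ − ln A₁).
z = ln(109/34) / ln(48.7/0.271) = ln(3.206) / ln(179.7) = 1.1650 / 5.1913 = 0.2244

0.224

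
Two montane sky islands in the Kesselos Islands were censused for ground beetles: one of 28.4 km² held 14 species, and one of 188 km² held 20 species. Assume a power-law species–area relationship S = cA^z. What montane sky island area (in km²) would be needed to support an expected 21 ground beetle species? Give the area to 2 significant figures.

240 km²

z = ln(20/14) / ln(188/28.4) = 0.3567 / 1.8901 = 0.1887
c = 14 / 28.4^0.1887 = 14 / 1.88 = 7.445
A = (21/7.445)^(1/0.1887) ⇒ ln A = ln(2.821)/0.1887 = 5.4950
A = e^5.4950 ≈ 243.5 km²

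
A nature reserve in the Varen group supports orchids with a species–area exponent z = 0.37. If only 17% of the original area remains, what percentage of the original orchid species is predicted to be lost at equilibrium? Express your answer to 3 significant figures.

S_new/S_old = (A_new/A_old)^z = 0.17^0.37
= exp(0.37 × ln 0.17) = exp(0.37 × -1.7720) = exp(-0.6556) ≈ 0.5191
Fraction lost = 1 − 0.5191 = 0.4809

48.1%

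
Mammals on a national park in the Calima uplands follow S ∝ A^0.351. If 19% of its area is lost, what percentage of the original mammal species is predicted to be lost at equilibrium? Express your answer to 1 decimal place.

S_new/S_old = (A_new/A_old)^z = 0.81^0.351
= exp(0.351 × ln 0.81) = exp(0.351 × -0.2107) = exp(-0.0740) ≈ 0.9287
Fraction lost = 1 − 0.9287 = 0.07129

7.1%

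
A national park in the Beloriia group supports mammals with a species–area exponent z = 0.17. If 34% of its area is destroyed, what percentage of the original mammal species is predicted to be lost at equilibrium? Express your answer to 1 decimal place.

S_new/S_old = (A_new/A_old)^z = 0.66^0.17
= exp(0.17 × ln 0.66) = exp(0.17 × -0.4155) = exp(-0.0706) ≈ 0.9318
Fraction lost = 1 − 0.9318 = 0.0682

6.8%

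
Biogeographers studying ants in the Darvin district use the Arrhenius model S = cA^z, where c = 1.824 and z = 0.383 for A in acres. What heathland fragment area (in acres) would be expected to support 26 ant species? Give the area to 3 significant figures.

1030 acres

26 = 1.824 × A^0.383  ⇒  A^0.383 = 26/1.824 = 14.25
ln A = ln(14.25) / 0.383 = 2.6571 / 0.383 = 6.9375
A = e^6.9375 ≈ 1030 acres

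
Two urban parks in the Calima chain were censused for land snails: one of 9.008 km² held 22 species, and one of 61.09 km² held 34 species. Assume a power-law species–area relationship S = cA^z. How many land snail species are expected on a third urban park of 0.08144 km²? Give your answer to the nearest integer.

8

z = ln(34/22) / ln(61.09/9.008) = 0.4353 / 1.9142 = 0.2274
c = 22 / 9.008^0.2274 = 22 / 1.649 = 13.35
S₃ = 13.35 × 0.08144^0.2274 = 13.35 × 0.5653 ≈ 7.545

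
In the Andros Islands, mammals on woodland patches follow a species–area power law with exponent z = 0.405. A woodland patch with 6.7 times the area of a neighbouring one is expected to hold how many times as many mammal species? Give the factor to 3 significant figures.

2.16

S₂/S₁ = (A₂/A₁)^z = 6.7^0.405
ln(S₂/S₁) = 0.405 × ln 6.7 = 0.405 × 1.9021 = 0.7704
S₂/S₁ = e^0.7704 ≈ 2.161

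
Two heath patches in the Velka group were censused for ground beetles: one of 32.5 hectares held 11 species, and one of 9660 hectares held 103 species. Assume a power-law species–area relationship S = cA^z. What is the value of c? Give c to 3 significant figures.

2.80

z = ln(S₂/S₁) / ln(A₂/A₁) = ln(103/11) / ln(9660/32.5) = 2.2368 / 5.6945 = 0.3928
c = S₁ / A₁^z = 11 / 32.5^0.3928 = 11 / 3.925 = 2.802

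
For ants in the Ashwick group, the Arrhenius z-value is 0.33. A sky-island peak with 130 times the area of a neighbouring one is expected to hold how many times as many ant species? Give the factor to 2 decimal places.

S₂/S₁ = (A₂/A₁)^z = 130^0.33
ln(S₂/S₁) = 0.33 × ln 130 = 0.33 × 4.8675 = 1.6063
S₂/S₁ = e^1.6063 ≈ 4.984

4.98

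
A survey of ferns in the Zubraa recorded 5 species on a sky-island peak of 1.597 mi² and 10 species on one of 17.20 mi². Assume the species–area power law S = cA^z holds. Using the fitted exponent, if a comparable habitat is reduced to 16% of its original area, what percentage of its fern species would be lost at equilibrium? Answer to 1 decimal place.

z = ln(10/5) / ln(17.2/1.597) = 0.6931 / 2.3768 = 0.2916
S_new/S_old = (A_new/A_old)^z = 0.16^0.2916 = exp(0.2916 × -1.8326) = 0.586
Fraction lost = 1 − 0.586 = 0.414

41.4%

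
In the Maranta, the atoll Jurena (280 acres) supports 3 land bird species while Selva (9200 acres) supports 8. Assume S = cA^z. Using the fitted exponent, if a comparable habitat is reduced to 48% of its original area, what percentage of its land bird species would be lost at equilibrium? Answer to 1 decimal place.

18.6%

z = ln(8/3) / ln(9200/280) = 0.9808 / 3.4922 = 0.2809
S_new/S_old = (A_new/A_old)^z = 0.48^0.2809 = exp(0.2809 × -0.7340) = 0.8137
Fraction lost = 1 − 0.8137 = 0.1863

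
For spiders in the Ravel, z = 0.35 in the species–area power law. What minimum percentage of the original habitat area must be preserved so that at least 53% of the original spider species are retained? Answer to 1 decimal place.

16.3%

Need (A_new/A_old)^0.35 = 0.53, so A_new/A_old = 0.53^(1/0.35) = 0.53^2.857
ln(A_new/A_old) = ln 0.53 / 0.35 = -0.6349 / 0.35 = -1.8139
A_new/A_old = e^-1.8139 ≈ 0.163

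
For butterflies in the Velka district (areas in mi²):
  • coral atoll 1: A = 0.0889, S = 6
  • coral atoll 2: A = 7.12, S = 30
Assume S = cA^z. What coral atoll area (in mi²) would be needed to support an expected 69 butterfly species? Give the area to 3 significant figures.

68.8 mi²

z = ln(30/6) / ln(7.12/0.0889) = 1.6094 / 4.3832 = 0.3672
c = 6 / 0.0889^0.3672 = 6 / 0.4112 = 14.59
A = (69/14.59)^(1/0.3672) ⇒ ln A = ln(4.729)/0.3672 = 4.2313
A = e^4.2313 ≈ 68.8 mi²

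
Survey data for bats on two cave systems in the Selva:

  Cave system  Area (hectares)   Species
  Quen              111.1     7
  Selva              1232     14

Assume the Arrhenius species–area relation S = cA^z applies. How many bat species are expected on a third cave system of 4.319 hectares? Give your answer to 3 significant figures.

z = ln(14/7) / ln(1232/111.1) = 0.6931 / 2.4060 = 0.2881
c = 7 / 111.1^0.2881 = 7 / 3.885 = 1.802
S₃ = 1.802 × 4.319^0.2881 = 1.802 × 1.524 ≈ 2.747

2.75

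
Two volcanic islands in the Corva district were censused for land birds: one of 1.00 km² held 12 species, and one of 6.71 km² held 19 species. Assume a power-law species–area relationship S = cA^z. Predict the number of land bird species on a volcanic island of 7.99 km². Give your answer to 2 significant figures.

z = ln(19/12) / ln(6.71/1) = 0.4595 / 1.9036 = 0.2414
c = 12 / 1^0.2414 = 12 / 1 = 12
S₃ = 12 × 7.99^0.2414 = 12 × 1.651 ≈ 19.82

20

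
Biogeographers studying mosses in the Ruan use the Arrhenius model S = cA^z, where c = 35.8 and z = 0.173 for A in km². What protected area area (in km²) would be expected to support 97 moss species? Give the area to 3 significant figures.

318 km²

97 = 35.8 × A^0.173  ⇒  A^0.173 = 97/35.8 = 2.709
ln A = ln(2.709) / 0.173 = 0.9968 / 0.173 = 5.7616
A = e^5.7616 ≈ 317.9 km²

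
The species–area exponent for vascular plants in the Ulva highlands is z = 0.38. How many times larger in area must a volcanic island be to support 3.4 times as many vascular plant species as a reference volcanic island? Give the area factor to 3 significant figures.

(A₂/A₁)^0.38 = 3.4, so A₂/A₁ = 3.4^(1/0.38) = 3.4^2.632
ln(A₂/A₁) = ln 3.4 / 0.38 = 1.2238 / 0.38 = 3.2205
A₂/A₁ = e^3.2205 ≈ 25.04

25.0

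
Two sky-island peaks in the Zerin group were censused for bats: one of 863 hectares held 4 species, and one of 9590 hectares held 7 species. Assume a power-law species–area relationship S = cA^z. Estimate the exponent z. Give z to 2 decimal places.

0.23

Taking logs: ln S = ln c + z ln A, so z = (ln S₂ − ln S₁)/(ln A₂ − ln A₁).
z = ln(7/4) / ln(9590/863) = ln(1.75) / ln(11.11) = 0.5596 / 2.4081 = 0.2324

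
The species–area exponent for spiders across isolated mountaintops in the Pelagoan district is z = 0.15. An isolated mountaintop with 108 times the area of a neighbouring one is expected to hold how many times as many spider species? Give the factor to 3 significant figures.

S₂/S₁ = (A₂/A₁)^z = 108^0.15
ln(S₂/S₁) = 0.15 × ln 108 = 0.15 × 4.6821 = 0.7023
S₂/S₁ = e^0.7023 ≈ 2.018

2.02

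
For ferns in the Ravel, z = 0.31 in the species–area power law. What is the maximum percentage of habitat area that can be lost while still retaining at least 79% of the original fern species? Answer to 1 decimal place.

Need (A_new/A_old)^0.31 = 0.79, so A_new/A_old = 0.79^(1/0.31) = 0.79^3.226
ln(A_new/A_old) = ln 0.79 / 0.31 = -0.2357 / 0.31 = -0.7604
A_new/A_old = e^-0.7604 ≈ 0.4675
Fraction that can be lost = 1 − 0.4675 = 0.5325

53.3%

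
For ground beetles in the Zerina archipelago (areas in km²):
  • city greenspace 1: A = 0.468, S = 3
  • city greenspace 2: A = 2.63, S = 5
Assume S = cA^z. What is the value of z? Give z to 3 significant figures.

0.296

Taking logs: ln S = ln c + z ln A, so z = (ln S₂ − ln S₁)/(ln A₂ − ln A₁).
z = ln(5/3) / ln(2.63/0.468) = ln(1.667) / ln(5.62) = 0.5108 / 1.7263 = 0.2959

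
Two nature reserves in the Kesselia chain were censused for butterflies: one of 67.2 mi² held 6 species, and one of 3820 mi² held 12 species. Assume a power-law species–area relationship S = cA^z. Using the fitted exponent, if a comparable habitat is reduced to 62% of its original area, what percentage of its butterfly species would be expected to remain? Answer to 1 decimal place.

92.1%

z = ln(12/6) / ln(3820/67.2) = 0.6931 / 4.0403 = 0.1716
S_new/S_old = (A_new/A_old)^z = 0.62^0.1716 = exp(0.1716 × -0.4780) = 0.9213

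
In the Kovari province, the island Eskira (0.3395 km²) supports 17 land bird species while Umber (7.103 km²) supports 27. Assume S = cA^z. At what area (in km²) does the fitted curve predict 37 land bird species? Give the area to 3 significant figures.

56.3 km²

z = ln(27/17) / ln(7.103/0.3395) = 0.4626 / 3.0408 = 0.1521
c = 17 / 0.3395^0.1521 = 17 / 0.8484 = 20.04
A = (37/20.04)^(1/0.1521) ⇒ ln A = ln(1.847)/0.1521 = 4.0315
A = e^4.0315 ≈ 56.35 km²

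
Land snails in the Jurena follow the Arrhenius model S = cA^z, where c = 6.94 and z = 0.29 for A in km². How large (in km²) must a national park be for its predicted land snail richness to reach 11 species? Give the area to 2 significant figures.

11 = 6.94 × A^0.29  ⇒  A^0.29 = 11/6.94 = 1.585
ln A = ln(1.585) / 0.29 = 0.4606 / 0.29 = 1.5883
A = e^1.5883 ≈ 4.895 km²

4.9 km²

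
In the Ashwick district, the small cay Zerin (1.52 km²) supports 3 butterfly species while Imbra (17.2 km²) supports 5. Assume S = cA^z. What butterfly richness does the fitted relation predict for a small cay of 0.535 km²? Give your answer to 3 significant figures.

z = ln(5/3) / ln(17.2/1.52) = 0.5108 / 2.4262 = 0.2105
c = 3 / 1.52^0.2105 = 3 / 1.092 = 2.747
S₃ = 2.747 × 0.535^0.2105 = 2.747 × 0.8766 ≈ 2.408

2.41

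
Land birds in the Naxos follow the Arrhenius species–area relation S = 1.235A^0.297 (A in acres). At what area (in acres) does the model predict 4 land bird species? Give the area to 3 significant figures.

52.3 acres

4 = 1.235 × A^0.297  ⇒  A^0.297 = 4/1.235 = 3.239
ln A = ln(3.239) / 0.297 = 1.1752 / 0.297 = 3.9570
A = e^3.9570 ≈ 52.3 acres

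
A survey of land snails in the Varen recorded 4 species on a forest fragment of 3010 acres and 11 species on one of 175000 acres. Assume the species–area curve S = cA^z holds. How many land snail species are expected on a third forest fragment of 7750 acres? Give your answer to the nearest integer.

z = ln(11/4) / ln(175000/3010) = 1.0116 / 4.0628 = 0.2490
c = 4 / 3010^0.2490 = 4 / 7.347 = 0.5444
S₃ = 0.5444 × 7750^0.2490 = 0.5444 × 9.298 ≈ 5.062

5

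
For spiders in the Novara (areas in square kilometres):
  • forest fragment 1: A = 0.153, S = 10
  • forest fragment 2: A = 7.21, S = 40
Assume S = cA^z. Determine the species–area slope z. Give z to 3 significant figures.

0.360

Taking logs: ln S = ln c + z ln A, so z = (ln S₂ − ln S₁)/(ln A₂ − ln A₁).
z = ln(40/10) / ln(7.21/0.153) = ln(4) / ln(47.12) = 1.3863 / 3.8528 = 0.3598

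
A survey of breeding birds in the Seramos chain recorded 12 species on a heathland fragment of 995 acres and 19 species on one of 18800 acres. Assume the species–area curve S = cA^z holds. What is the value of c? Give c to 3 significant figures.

z = ln(S₂/S₁) / ln(A₂/A₁) = ln(19/12) / ln(18800/995) = 0.4595 / 2.9389 = 0.1564
c = S₁ / A₁^z = 12 / 995^0.1564 = 12 / 2.943 = 4.078

4.08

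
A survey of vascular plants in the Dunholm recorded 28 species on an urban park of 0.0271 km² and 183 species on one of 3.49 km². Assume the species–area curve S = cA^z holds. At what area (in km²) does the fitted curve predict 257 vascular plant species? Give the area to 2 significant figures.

z = ln(183/28) / ln(3.49/0.0271) = 1.8773 / 4.8581 = 0.3864
c = 28 / 0.0271^0.3864 = 28 / 0.248 = 112.9
A = (257/112.9)^(1/0.3864) ⇒ ln A = ln(2.276)/0.3864 = 2.1287
A = e^2.1287 ≈ 8.404 km²

8.4 km²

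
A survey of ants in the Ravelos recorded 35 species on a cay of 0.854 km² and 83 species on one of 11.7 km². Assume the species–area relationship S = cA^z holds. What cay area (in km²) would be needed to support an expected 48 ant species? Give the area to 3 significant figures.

2.22 km²

z = ln(83/35) / ln(11.7/0.854) = 0.8635 / 2.6174 = 0.3299
c = 35 / 0.854^0.3299 = 35 / 0.9493 = 36.87
A = (48/36.87)^(1/0.3299) ⇒ ln A = ln(1.302)/0.3299 = 0.7996
A = e^0.7996 ≈ 2.225 km²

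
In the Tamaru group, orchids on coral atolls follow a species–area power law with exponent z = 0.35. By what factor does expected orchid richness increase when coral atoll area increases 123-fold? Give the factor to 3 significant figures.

5.39

S₂/S₁ = (A₂/A₁)^z = 123^0.35
ln(S₂/S₁) = 0.35 × ln 123 = 0.35 × 4.8122 = 1.6843
S₂/S₁ = e^1.6843 ≈ 5.388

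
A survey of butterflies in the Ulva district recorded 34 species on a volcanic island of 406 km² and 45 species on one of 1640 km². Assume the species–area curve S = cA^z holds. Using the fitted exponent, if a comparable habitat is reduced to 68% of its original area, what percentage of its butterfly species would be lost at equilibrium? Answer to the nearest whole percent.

7%

z = ln(45/34) / ln(1640/406) = 0.2803 / 1.3961 = 0.2008
S_new/S_old = (A_new/A_old)^z = 0.68^0.2008 = exp(0.2008 × -0.3857) = 0.9255
Fraction lost = 1 − 0.9255 = 0.07451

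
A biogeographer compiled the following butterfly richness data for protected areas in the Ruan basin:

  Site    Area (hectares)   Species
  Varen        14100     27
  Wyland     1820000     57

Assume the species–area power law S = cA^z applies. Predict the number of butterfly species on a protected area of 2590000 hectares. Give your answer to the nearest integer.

z = ln(57/27) / ln(1820000/14100) = 0.7472 / 4.8604 = 0.1537
c = 27 / 14100^0.1537 = 27 / 4.344 = 6.216
S₃ = 6.216 × 2590000^0.1537 = 6.216 × 9.682 ≈ 60.18

60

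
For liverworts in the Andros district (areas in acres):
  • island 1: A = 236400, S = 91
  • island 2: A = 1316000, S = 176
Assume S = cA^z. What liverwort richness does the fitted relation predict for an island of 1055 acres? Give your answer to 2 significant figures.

11

z = ln(176/91) / ln(1316000/236400) = 0.6596 / 1.7168 = 0.3842
c = 91 / 236400^0.3842 = 91 / 116 = 0.7842
S₃ = 0.7842 × 1055^0.3842 = 0.7842 × 14.51 ≈ 11.38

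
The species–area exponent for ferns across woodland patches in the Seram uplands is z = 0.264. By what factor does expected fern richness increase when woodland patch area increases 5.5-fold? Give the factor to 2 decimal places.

S₂/S₁ = (A₂/A₁)^z = 5.5^0.264
ln(S₂/S₁) = 0.264 × ln 5.5 = 0.264 × 1.7047 = 0.4501
S₂/S₁ = e^0.4501 ≈ 1.568

1.57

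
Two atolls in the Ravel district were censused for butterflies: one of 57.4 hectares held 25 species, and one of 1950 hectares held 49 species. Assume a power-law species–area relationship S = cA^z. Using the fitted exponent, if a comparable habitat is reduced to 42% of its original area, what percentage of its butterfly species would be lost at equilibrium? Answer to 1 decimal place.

15.3%

z = ln(49/25) / ln(1950/57.4) = 0.6729 / 3.5255 = 0.1909
S_new/S_old = (A_new/A_old)^z = 0.42^0.1909 = exp(0.1909 × -0.8675) = 0.8474
Fraction lost = 1 − 0.8474 = 0.1526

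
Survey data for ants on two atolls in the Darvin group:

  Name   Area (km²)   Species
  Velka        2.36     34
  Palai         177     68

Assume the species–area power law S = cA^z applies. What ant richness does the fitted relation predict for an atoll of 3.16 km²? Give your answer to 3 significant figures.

35.6

z = ln(68/34) / ln(177/2.36) = 0.6931 / 4.3175 = 0.1605
c = 34 / 2.36^0.1605 = 34 / 1.148 = 29.62
S₃ = 29.62 × 3.16^0.1605 = 29.62 × 1.203 ≈ 35.63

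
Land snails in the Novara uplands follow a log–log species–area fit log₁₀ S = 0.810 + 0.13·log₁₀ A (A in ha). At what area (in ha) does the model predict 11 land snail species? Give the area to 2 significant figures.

11 = 6.457 × A^0.13  ⇒  A^0.13 = 11/6.457 = 1.704
ln A = ln(1.704) / 0.13 = 0.5328 / 0.13 = 4.0985
A = e^4.0985 ≈ 60.25 ha

60 ha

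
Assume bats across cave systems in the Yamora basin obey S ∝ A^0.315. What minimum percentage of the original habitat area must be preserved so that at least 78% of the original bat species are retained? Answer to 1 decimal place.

45.4%

Need (A_new/A_old)^0.315 = 0.78, so A_new/A_old = 0.78^(1/0.315) = 0.78^3.175
ln(A_new/A_old) = ln 0.78 / 0.315 = -0.2485 / 0.315 = -0.7888
A_new/A_old = e^-0.7888 ≈ 0.4544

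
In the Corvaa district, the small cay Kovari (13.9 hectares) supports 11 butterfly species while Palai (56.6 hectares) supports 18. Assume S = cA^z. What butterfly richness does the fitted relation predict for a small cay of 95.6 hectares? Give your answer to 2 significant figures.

22

z = ln(18/11) / ln(56.6/13.9) = 0.4925 / 1.4041 = 0.3507
c = 11 / 13.9^0.3507 = 11 / 2.517 = 4.37
S₃ = 4.37 × 95.6^0.3507 = 4.37 × 4.95 ≈ 21.63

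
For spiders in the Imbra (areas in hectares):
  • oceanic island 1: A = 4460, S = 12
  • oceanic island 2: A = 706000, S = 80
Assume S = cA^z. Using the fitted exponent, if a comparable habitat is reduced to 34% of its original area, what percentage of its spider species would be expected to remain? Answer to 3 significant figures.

66.8%

z = ln(80/12) / ln(706000/4460) = 1.8971 / 5.0645 = 0.3746
S_new/S_old = (A_new/A_old)^z = 0.34^0.3746 = exp(0.3746 × -1.0788) = 0.6676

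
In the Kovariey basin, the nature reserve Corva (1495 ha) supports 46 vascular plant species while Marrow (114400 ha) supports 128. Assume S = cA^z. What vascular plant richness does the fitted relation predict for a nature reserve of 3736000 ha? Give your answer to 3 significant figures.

291

z = ln(128/46) / ln(114400/1495) = 1.0234 / 4.3376 = 0.2359
c = 46 / 1495^0.2359 = 46 / 5.611 = 8.199
S₃ = 8.199 × 3736000^0.2359 = 8.199 × 35.54 ≈ 291.3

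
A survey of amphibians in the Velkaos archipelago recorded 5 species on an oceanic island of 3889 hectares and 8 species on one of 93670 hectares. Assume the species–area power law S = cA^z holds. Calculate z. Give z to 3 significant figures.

0.148

Taking logs: ln S = ln c + z ln A, so z = (ln S₂ − ln S₁)/(ln A₂ − ln A₁).
z = ln(8/5) / ln(93670/3889) = ln(1.6) / ln(24.09) = 0.4700 / 3.1816 = 0.1477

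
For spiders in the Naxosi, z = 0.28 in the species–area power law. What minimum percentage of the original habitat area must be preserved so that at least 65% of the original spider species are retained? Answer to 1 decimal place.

21.5%

Need (A_new/A_old)^0.28 = 0.65, so A_new/A_old = 0.65^(1/0.28) = 0.65^3.571
ln(A_new/A_old) = ln 0.65 / 0.28 = -0.4308 / 0.28 = -1.5385
A_new/A_old = e^-1.5385 ≈ 0.2147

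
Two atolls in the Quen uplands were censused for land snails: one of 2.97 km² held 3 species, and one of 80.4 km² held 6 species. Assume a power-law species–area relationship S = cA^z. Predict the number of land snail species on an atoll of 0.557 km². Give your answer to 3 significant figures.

2.11

z = ln(6/3) / ln(80.4/2.97) = 0.6931 / 3.2985 = 0.2101
c = 3 / 2.97^0.2101 = 3 / 1.257 = 2.387
S₃ = 2.387 × 0.557^0.2101 = 2.387 × 0.8843 ≈ 2.11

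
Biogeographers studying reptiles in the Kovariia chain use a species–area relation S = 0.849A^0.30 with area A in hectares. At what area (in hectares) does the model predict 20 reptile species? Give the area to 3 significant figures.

20 = 0.849 × A^0.3  ⇒  A^0.3 = 20/0.849 = 23.56
ln A = ln(23.56) / 0.3 = 3.1594 / 0.3 = 10.5314
A = e^10.5314 ≈ 37475 hectares

37500 hectares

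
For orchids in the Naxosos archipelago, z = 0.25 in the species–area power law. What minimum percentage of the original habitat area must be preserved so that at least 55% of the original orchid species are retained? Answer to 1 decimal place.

9.2%

Need (A_new/A_old)^0.25 = 0.55, so A_new/A_old = 0.55^(1/0.25) = 0.55^4
ln(A_new/A_old) = ln 0.55 / 0.25 = -0.5978 / 0.25 = -2.3913
A_new/A_old = e^-2.3913 ≈ 0.09151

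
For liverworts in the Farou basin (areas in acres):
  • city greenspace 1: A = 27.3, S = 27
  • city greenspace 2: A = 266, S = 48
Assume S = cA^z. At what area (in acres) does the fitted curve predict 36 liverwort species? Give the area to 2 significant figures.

z = ln(48/27) / ln(266/27.3) = 0.5754 / 2.2766 = 0.2527
c = 27 / 27.3^0.2527 = 27 / 2.307 = 11.71
A = (36/11.71)^(1/0.2527) ⇒ ln A = ln(3.075)/0.2527 = 4.4452
A = e^4.4452 ≈ 85.22 acres

85 acres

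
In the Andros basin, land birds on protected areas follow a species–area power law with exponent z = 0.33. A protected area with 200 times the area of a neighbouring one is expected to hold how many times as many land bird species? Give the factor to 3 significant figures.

5.75

S₂/S₁ = (A₂/A₁)^z = 200^0.33
ln(S₂/S₁) = 0.33 × ln 200 = 0.33 × 5.2983 = 1.7484
S₂/S₁ = e^1.7484 ≈ 5.746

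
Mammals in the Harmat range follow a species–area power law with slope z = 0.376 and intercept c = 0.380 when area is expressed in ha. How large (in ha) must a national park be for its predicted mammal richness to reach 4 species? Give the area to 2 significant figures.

4 = 0.38 × A^0.376  ⇒  A^0.376 = 4/0.38 = 10.53
ln A = ln(10.53) / 0.376 = 2.3539 / 0.376 = 6.2603
A = e^6.2603 ≈ 523.4 ha

520 ha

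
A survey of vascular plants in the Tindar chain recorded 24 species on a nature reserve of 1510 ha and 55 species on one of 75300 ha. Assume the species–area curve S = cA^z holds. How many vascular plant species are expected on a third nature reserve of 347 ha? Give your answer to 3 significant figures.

z = ln(55/24) / ln(75300/1510) = 0.8293 / 3.9094 = 0.2121
c = 24 / 1510^0.2121 = 24 / 4.724 = 5.08
S₃ = 5.08 × 347^0.2121 = 5.08 × 3.458 ≈ 17.57

17.6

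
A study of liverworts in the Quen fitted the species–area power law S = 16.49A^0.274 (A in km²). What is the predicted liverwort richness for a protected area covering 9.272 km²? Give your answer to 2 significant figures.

30

S = 16.49 × 9.272^0.274 = 16.49 × 1.841 ≈ 30.35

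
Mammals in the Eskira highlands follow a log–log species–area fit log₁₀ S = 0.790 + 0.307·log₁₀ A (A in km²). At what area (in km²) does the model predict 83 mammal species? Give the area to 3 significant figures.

4760 km²

83 = 6.166 × A^0.307  ⇒  A^0.307 = 83/6.166 = 13.46
ln A = ln(13.46) / 0.307 = 2.5998 / 0.307 = 8.4684
A = e^8.4684 ≈ 4762 km²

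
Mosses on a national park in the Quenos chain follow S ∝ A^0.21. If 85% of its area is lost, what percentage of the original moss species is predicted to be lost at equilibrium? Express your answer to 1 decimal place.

32.9%

S_new/S_old = (A_new/A_old)^z = 0.15^0.21
= exp(0.21 × ln 0.15) = exp(0.21 × -1.8971) = exp(-0.3984) ≈ 0.6714
Fraction lost = 1 − 0.6714 = 0.3286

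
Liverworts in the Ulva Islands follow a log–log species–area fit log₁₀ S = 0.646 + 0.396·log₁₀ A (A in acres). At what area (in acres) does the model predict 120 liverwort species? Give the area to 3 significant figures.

120 = 4.426 × A^0.396  ⇒  A^0.396 = 120/4.426 = 27.11
ln A = ln(27.11) / 0.396 = 3.3000 / 0.396 = 8.3334
A = e^8.3334 ≈ 4160 acres

4160 acres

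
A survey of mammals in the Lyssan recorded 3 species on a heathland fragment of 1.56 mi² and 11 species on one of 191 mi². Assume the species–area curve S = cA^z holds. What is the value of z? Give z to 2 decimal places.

Taking logs: ln S = ln c + z ln A, so z = (ln S₂ − ln S₁)/(ln A₂ − ln A₁).
z = ln(11/3) / ln(191/1.56) = ln(3.667) / ln(122.4) = 1.2993 / 4.8076 = 0.2703

0.27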